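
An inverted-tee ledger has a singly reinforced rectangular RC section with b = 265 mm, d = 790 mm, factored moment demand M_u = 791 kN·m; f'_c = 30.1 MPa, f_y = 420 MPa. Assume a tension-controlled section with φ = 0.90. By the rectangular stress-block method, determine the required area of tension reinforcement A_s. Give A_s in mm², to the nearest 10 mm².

M_n = M_u/φ = 791/0.90 = 878.889 kN·m.
With M_n = 0.85 f'_c a b (d − a/2), solve the quadratic for a:
a = d − √(d² − 2M_n/(0.85 f'_c b)) = 790 − √(790² − 2 × 878.889×10⁶/(0.85 × 30.1 × 265)) = 185.98 mm.
A_s = 0.85 f'_c a b / f_y = 0.85 × 30.1 × 185.98 × 265 / 420 = 3002.3 mm².

A_s ≈ 3000 mm²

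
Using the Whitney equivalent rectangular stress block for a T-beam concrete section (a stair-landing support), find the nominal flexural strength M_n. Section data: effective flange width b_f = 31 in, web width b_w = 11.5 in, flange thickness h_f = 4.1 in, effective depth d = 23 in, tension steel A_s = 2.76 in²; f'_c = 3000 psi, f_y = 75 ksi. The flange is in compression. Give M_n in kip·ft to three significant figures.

Tension: T = A_s f_y = 2.76 × 75 = 207 kips.
Try a within the flange: a = T/(0.85 f'_c b_f) = 207/(0.85 × 3 × 31) = 2.619 in.
Since a = 2.619 ≤ h_f = 4.1 in, the stress block lies entirely in the flange; analyse as a rectangular beam of width b_f.
M_n = T(d − a/2) = 207 × (23 − 1.3095) = 4489.9 kip·in.
M_n = 4489.9/12 = 374.16 kip·ft.

M_n ≈ 374 kip·ft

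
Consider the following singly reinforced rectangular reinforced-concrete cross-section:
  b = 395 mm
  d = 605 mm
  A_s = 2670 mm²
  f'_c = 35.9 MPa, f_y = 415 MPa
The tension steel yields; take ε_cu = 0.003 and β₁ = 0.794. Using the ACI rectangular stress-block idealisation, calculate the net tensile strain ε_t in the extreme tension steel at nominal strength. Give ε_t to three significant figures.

ε_t ≈ 0.0127

a = A_s f_y/(0.85 f'_c b) = 91.93 mm.
β₁ = 0.794, so c = a/β₁ = 91.93/0.794 = 115.78 mm.
From the linear strain diagram with ε_cu = 0.003: ε_t = 0.003 (d − c)/c = 0.003 × (605 − 115.78)/115.78 = 0.0127.
Since ε_t ≥ 0.005, the section is tension-controlled.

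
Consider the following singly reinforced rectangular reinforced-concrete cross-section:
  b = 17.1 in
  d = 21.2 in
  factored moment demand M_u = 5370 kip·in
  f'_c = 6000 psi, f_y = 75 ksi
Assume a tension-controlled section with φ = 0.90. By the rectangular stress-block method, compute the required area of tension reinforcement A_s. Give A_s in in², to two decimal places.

M_n = M_u/φ = 5370/0.90 = 5966.67 kip·in.
From M_n = 0.85 f'_c a b (d − a/2):
a = d − √(d² − 2M_n/(0.85 f'_c b)) = 21.2 − √(21.2² − 2 × 5966.67/(0.85 × 6 × 17.1)) = 3.519 in.
A_s = 0.85 f'_c a b / f_y = 0.85 × 6 × 3.519 × 17.1 / 75 = 4.092 in².

A_s ≈ 4.09 in²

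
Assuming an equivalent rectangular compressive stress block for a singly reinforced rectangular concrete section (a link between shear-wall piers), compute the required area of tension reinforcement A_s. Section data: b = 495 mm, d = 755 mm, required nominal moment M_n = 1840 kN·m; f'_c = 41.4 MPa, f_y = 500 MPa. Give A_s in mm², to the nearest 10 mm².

A_s ≈ 5440 mm²

With M_n = 0.85 f'_c a b (d − a/2), solve the quadratic for a:
a = d − √(d² − 2M_n/(0.85 f'_c b)) = 755 − √(755² − 2 × 1840×10⁶/(0.85 × 41.4 × 495)) = 156.03 mm.
A_s = 0.85 f'_c a b / f_y = 0.85 × 41.4 × 156.03 × 495 / 500 = 5435.8 mm².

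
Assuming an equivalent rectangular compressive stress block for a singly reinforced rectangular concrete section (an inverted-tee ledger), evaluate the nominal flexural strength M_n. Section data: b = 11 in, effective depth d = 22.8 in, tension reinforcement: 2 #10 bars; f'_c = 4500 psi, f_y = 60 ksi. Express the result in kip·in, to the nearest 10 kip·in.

M_n ≈ 3200 kip·in

A_s = 2 × 1.27 = 2.54 in².
T = A_s f_y = 2.54 × 60 = 152.4 kips.
a = T/(0.85 f'_c b) = 152.4/(0.85 × 4.5 × 11) = 3.622 in.
M_n = T(d − a/2) = 152.4 × (22.8 − 1.811) = 3198.7 kip·in.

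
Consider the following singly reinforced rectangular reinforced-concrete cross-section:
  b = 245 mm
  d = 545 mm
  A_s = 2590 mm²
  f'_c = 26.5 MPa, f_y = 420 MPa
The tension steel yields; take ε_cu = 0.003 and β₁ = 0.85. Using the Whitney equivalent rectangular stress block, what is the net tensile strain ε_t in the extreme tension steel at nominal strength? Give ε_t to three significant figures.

ε_t ≈ 0.00405

a = A_s f_y/(0.85 f'_c b) = 197.11 mm.
β₁ = 0.85, so c = a/β₁ = 197.11/0.85 = 231.89 mm.
From the linear strain diagram with ε_cu = 0.003: ε_t = 0.003 (d − c)/c = 0.003 × (545 − 231.89)/231.89 = 0.00405.
ε_t is between 0.004 and 0.005 — transition zone.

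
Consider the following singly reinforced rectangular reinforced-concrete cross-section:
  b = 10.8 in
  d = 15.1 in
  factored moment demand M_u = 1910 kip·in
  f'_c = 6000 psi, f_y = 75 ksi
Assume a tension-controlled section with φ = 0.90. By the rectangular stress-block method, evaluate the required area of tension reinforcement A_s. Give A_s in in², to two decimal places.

A_s ≈ 2.07 in²

M_n = M_u/φ = 1910/0.90 = 2122.22 kip·in.
From M_n = 0.85 f'_c a b (d − a/2):
a = d − √(d² − 2M_n/(0.85 f'_c b)) = 15.1 − √(15.1² − 2 × 2122.22/(0.85 × 6 × 10.8)) = 2.814 in.
A_s = 0.85 f'_c a b / f_y = 0.85 × 6 × 2.814 × 10.8 / 75 = 2.067 in².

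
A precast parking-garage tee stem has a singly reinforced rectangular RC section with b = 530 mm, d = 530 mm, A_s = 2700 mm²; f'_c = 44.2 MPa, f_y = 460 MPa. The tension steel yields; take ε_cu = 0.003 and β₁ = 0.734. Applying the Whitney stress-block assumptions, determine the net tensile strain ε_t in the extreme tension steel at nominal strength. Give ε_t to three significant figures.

a = A_s f_y/(0.85 f'_c b) = 62.37 mm.
β₁ = 0.734, so c = a/β₁ = 62.37/0.734 = 84.97 mm.
From the linear strain diagram with ε_cu = 0.003: ε_t = 0.003 (d − c)/c = 0.003 × (530 − 84.97)/84.97 = 0.0157.
Since ε_t ≥ 0.005, the section is tension-controlled.

ε_t ≈ 0.0157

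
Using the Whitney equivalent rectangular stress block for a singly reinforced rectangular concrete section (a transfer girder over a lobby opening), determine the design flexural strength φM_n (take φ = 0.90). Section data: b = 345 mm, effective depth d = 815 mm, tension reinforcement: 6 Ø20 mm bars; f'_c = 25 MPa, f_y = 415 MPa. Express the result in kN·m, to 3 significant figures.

A_s = 6 × 314 = 1884 mm².
T = A_s f_y = 1884 × 415 = 781860 N = 781.86 kN.
From C = T: a = T/(0.85 f'_c b) = 781860/(0.85 × 25 × 345) = 106.65 mm.
M_n = T(d − a/2) = 781.86 kN × (815 − 53.325) mm = 595.52 kN·m.
φM_n = 0.90 × 595.52 = 535.97 kN·m.

φM_n ≈ 536 kN·m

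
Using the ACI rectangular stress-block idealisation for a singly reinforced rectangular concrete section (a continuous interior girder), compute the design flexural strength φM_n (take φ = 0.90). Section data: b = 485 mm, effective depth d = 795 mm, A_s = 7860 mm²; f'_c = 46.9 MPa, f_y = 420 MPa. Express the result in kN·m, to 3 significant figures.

T = A_s f_y = 7860 × 420 = 3301200 N = 3301.2 kN.
From C = T: a = T/(0.85 f'_c b) = 3301200/(0.85 × 46.9 × 485) = 170.74 mm.
M_n = T(d − a/2) = 3301.2 kN × (795 − 85.37) mm = 2342.63 kN·m.
φM_n = 0.90 × 2342.63 = 2108.37 kN·m.

φM_n ≈ 2110 kN·m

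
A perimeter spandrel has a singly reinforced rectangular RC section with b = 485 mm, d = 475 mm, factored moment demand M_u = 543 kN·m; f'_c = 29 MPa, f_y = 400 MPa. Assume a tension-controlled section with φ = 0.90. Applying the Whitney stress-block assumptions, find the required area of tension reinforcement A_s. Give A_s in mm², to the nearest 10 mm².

A_s ≈ 3640 mm²

M_n = M_u/φ = 543/0.90 = 603.333 kN·m.
With M_n = 0.85 f'_c a b (d − a/2), solve the quadratic for a:
a = d − √(d² − 2M_n/(0.85 f'_c b)) = 475 − √(475² − 2 × 603.333×10⁶/(0.85 × 29 × 485)) = 121.88 mm.
A_s = 0.85 f'_c a b / f_y = 0.85 × 29 × 121.88 × 485 / 400 = 3642.8 mm².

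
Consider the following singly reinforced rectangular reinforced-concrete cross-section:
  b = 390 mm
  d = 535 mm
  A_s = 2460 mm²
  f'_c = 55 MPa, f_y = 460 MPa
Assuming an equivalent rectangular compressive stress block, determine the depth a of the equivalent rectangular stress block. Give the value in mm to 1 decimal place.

a ≈ 62.1 mm

T = A_s f_y = 2460 × 460 = 1131600 N = 1131.6 kN.
Setting C = 0.85 f'_c a b equal to T: a = 1131600/(0.85 × 55 × 390) = 62.1 mm.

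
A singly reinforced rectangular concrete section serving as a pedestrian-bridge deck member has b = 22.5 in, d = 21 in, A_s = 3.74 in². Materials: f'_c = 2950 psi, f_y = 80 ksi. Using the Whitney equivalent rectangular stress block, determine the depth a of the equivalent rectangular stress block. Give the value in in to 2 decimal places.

T = A_s f_y = 3.74 × 80 = 299.2 kips.
a = T/(0.85 f'_c b) = 299.2/(0.85 × 2.95 × 22.5) = 5.30 in.

a ≈ 5.30 in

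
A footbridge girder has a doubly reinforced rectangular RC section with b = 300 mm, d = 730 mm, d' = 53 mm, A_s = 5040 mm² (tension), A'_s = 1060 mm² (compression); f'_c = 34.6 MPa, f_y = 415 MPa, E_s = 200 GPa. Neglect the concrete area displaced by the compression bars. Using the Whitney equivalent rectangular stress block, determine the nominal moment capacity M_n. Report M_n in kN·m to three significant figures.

M_n ≈ 1350 kN·m

Assume both tension and compression steel yield.
Net tension couple steel: A_s − A'_s = 3980 mm².
a = (A_s − A'_s) f_y / (0.85 f'_c b) = 1651700/(0.85 × 34.6 × 300) = 187.20 mm.
c = a/β₁ = 187.20/0.803 = 233.13 mm; ε'_s = 0.003(c − d')/c = 0.0023 ≥ f_y/E_s = 0.0021, so compression steel does yield.
M_n = (A_s − A'_s) f_y (d − a/2) + A'_s f_y (d − d') = [1651700 × (730 − 93.6) + 439900 × (730 − 53)] × 10⁻⁶ = 1051.14 + 297.81 = 1348.95 kN·m.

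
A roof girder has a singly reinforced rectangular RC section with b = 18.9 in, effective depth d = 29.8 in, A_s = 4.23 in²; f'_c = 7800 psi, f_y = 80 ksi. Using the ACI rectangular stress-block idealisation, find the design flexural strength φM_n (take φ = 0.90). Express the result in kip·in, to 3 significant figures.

φM_n ≈ 8660 kip·in

T = A_s f_y = 4.23 × 80 = 338.4 kips.
a = T/(0.85 f'_c b) = 338.4/(0.85 × 7.8 × 18.9) = 2.701 in.
M_n = T(d − a/2) = 338.4 × (29.8 − 1.3505) = 9627.3 kip·in.
φM_n = 0.90 × 9627.3 = 8664.6 kip·in.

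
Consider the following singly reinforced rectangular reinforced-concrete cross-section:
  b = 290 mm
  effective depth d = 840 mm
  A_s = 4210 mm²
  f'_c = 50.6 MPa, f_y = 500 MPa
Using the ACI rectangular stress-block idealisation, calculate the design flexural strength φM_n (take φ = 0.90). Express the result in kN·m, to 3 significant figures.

φM_n ≈ 1430 kN·m

T = A_s f_y = 4210 × 500 = 2105000 N = 2105 kN.
From C = T: a = T/(0.85 f'_c b) = 2105000/(0.85 × 50.6 × 290) = 168.77 mm.
M_n = T(d − a/2) = 2105 kN × (840 − 84.385) mm = 1590.57 kN·m.
φM_n = 0.90 × 1590.57 = 1431.51 kN·m.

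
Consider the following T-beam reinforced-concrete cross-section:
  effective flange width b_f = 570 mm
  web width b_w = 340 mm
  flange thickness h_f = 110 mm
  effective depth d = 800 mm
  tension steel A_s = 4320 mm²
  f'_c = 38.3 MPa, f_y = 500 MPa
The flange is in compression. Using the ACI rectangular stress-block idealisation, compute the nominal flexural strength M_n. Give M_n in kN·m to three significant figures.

Tension: T = A_s f_y = 4320 × 500 = 2160000 N.
Try a within the flange: a = T/(0.85 f'_c b_f) = 2160000/(0.85 × 38.3 × 570) = 116.40 mm.
a = 116.40 > h_f = 110 mm: the block extends into the web. Split into flange-overhang and web parts.
C_f = 0.85 f'_c (b_f − b_w) h_f = 0.85 × 38.3 × (570 − 340) × 110 = 823642 N.
Remaining web compression depth: a_w = (T − C_f)/(0.85 f'_c b_w) = (2160000 − 823642)/(0.85 × 38.3 × 340) = 120.73 mm.
M_n = C_f(d − h_f/2) + (T − C_f)(d − a_w/2) = 823642 × (800 − 55) + 1336358 × (800 − 60.365) = 613.61 + 988.42 = 1602.03 × 10⁶ N·mm.
M_n = 1602.03 kN·m.

M_n ≈ 1600 kN·m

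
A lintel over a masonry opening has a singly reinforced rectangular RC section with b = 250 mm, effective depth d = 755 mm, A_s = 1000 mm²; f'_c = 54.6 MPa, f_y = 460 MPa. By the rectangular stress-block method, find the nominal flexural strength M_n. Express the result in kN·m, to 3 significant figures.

T = A_s f_y = 1000 × 460 = 460000 N = 460 kN.
From C = T: a = T/(0.85 f'_c b) = 460000/(0.85 × 54.6 × 250) = 39.65 mm.
M_n = T(d − a/2) = 460 kN × (755 − 19.825) mm = 338.18 kN·m.

M_n ≈ 338 kN·m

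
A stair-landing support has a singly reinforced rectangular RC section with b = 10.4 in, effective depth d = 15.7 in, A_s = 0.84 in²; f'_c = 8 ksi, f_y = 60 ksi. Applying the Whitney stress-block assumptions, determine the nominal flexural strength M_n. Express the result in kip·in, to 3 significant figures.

T = A_s f_y = 0.84 × 60 = 50.4 kips.
a = T/(0.85 f'_c b) = 50.4/(0.85 × 8 × 10.4) = 0.713 in.
M_n = T(d − a/2) = 50.4 × (15.7 − 0.3565) = 773.3 kip·in.

M_n ≈ 773 kip·in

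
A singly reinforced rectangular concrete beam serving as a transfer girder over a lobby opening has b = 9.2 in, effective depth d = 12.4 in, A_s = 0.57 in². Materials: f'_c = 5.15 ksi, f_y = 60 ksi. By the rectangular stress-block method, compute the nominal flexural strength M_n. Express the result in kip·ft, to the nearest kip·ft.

M_n ≈ 34 kip·ft

T = A_s f_y = 0.57 × 60 = 34.2 kips.
a = T/(0.85 f'_c b) = 34.2/(0.85 × 5.15 × 9.2) = 0.849 in.
M_n = T(d − a/2) = 34.2 × (12.4 − 0.4245) = 409.6 kip·in = 409.6/12 = 34.13 kip·ft.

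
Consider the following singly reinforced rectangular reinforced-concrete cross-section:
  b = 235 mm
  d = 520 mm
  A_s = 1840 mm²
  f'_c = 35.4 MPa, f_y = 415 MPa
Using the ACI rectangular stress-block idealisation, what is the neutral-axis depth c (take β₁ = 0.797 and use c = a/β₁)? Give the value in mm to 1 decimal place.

c ≈ 135.5 mm

T = A_s f_y = 1840 × 415 = 763600 N = 763.6 kN.
Setting C = 0.85 f'_c a b equal to T: a = 763600/(0.85 × 35.4 × 235) = 107.988 mm.
With β₁ = 0.797, c = a/β₁ = 107.988/0.797 = 135.5 mm.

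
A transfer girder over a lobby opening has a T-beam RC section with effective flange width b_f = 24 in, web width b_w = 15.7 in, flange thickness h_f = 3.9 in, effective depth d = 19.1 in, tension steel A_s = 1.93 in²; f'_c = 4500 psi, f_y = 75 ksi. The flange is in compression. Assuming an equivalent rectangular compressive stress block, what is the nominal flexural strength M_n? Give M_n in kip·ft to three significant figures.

Tension: T = A_s f_y = 1.93 × 75 = 144.75 kips.
Try a within the flange: a = T/(0.85 f'_c b_f) = 144.75/(0.85 × 4.5 × 24) = 1.577 in.
Since a = 1.577 ≤ h_f = 3.9 in, the stress block lies entirely in the flange; analyse as a rectangular beam of width b_f.
M_n = T(d − a/2) = 144.75 × (19.1 − 0.7885) = 2650.6 kip·in.
M_n = 2650.6/12 = 220.88 kip·ft.

M_n ≈ 221 kip·ft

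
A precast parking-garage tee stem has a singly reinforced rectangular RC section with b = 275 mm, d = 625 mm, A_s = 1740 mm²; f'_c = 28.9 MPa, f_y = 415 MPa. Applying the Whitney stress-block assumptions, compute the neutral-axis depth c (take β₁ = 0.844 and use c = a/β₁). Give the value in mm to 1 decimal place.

c ≈ 126.7 mm

T = A_s f_y = 1740 × 415 = 722100 N = 722.1 kN.
Setting C = 0.85 f'_c a b equal to T: a = 722100/(0.85 × 28.9 × 275) = 106.893 mm.
With β₁ = 0.844, c = a/β₁ = 106.893/0.844 = 126.7 mm.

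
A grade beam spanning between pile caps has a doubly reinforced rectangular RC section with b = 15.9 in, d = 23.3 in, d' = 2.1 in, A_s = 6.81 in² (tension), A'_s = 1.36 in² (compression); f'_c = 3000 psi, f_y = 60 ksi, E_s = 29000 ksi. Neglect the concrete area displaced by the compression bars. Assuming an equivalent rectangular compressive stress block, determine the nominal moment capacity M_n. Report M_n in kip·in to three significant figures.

M_n ≈ 8030 kip·in

Assume both steels yield.
a = (A_s − A'_s) f_y/(0.85 f'_c b) = (6.81 − 1.36) × 60/(0.85 × 3 × 15.9) = 8.065 in.
c = a/β₁ = 8.065/0.85 = 9.488 in; ε'_s = 0.003(c − d')/c = 0.0023 ≥ ε_y = 0.0021, so the compression steel yields.
M_n = (A_s − A'_s) f_y (d − a/2) + A'_s f_y (d − d') = 327 × (23.3 − 4.0325) + 81.6 × (23.3 − 2.1) = 6300.5 + 1729.9 = 8030.4 kip·in.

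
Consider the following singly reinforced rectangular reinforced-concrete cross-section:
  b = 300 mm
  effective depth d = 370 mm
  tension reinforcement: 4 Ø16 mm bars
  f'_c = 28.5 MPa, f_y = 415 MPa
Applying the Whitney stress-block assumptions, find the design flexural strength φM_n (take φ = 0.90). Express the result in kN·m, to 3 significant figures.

φM_n ≈ 104 kN·m

A_s = 4 × 201 = 804 mm².
T = A_s f_y = 804 × 415 = 333660 N = 333.66 kN.
From C = T: a = T/(0.85 f'_c b) = 333660/(0.85 × 28.5 × 300) = 45.91 mm.
M_n = T(d − a/2) = 333.66 kN × (370 − 22.955) mm = 115.80 kN·m.
φM_n = 0.90 × 115.80 = 104.22 kN·m.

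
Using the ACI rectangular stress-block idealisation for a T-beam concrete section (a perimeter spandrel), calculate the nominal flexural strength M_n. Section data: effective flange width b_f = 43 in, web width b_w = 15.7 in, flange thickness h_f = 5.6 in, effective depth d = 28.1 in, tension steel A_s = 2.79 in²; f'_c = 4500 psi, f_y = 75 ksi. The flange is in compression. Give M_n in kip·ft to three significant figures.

Tension: T = A_s f_y = 2.79 × 75 = 209.25 kips.
Try a within the flange: a = T/(0.85 f'_c b_f) = 209.25/(0.85 × 4.5 × 43) = 1.272 in.
Since a = 1.272 ≤ h_f = 5.6 in, the stress block lies entirely in the flange; analyse as a rectangular beam of width b_f.
M_n = T(d − a/2) = 209.25 × (28.1 − 0.636) = 5746.8 kip·in.
M_n = 5746.8/12 = 478.90 kip·ft.

M_n ≈ 479 kip·ft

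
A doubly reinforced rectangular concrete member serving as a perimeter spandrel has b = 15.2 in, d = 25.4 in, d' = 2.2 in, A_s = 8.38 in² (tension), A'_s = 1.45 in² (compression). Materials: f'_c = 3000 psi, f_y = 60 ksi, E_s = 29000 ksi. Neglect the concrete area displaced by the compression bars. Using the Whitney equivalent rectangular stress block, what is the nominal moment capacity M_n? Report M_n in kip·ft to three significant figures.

Assume both steels yield.
a = (A_s − A'_s) f_y/(0.85 f'_c b) = (8.38 − 1.45) × 60/(0.85 × 3 × 15.2) = 10.728 in.
c = a/β₁ = 10.728/0.85 = 12.621 in; ε'_s = 0.003(c − d')/c = 0.0025 ≥ ε_y = 0.0021, so the compression steel yields.
M_n = (A_s − A'_s) f_y (d − a/2) + A'_s f_y (d − d') = 415.8 × (25.4 − 5.364) + 87 × (25.4 − 2.2) = 8331.0 + 2018.4 = 10349.4 kip·in = 10349.4/12 = 862.45 kip·ft.

M_n ≈ 862 kip·ft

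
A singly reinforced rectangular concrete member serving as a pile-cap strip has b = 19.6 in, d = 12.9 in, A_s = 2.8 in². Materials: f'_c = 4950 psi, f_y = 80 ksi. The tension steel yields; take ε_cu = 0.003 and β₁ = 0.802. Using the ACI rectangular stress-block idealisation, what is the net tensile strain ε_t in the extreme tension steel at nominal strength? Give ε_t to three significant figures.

a = A_s f_y/(0.85 f'_c b) = 2.716 in.
β₁ = 0.802, so c = a/β₁ = 2.716/0.802 = 3.387 in.
From the linear strain diagram with ε_cu = 0.003: ε_t = 0.003 (d − c)/c = 0.003 × (12.9 − 3.387)/3.387 = 0.00843.
Since ε_t ≥ 0.005, the section is tension-controlled.

ε_t ≈ 0.00843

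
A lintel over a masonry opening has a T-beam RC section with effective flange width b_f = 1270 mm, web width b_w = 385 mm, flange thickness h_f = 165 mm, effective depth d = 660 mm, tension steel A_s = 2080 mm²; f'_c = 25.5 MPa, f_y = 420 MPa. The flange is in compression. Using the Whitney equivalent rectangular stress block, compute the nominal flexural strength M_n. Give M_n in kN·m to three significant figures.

M_n ≈ 563 kN·m

Tension: T = A_s f_y = 2080 × 420 = 873600 N.
Try a within the flange: a = T/(0.85 f'_c b_f) = 873600/(0.85 × 25.5 × 1270) = 31.74 mm.
Since a = 31.74 ≤ h_f = 165 mm, the stress block lies entirely in the flange; analyse as a rectangular beam of width b_f.
M_n = T(d − a/2) = 873600 × (660 − 15.87) = 562.71 × 10⁶ N·mm.
M_n = 562.71 kN·m.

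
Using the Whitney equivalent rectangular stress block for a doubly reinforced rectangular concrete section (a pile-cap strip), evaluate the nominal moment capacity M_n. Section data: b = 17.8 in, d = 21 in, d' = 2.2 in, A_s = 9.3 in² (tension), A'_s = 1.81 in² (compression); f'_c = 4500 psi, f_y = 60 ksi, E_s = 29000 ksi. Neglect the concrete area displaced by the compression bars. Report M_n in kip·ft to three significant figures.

Assume both steels yield.
a = (A_s − A'_s) f_y/(0.85 f'_c b) = (9.3 − 1.81) × 60/(0.85 × 4.5 × 17.8) = 6.601 in.
c = a/β₁ = 6.601/0.825 = 8.001 in; ε'_s = 0.003(c − d')/c = 0.0022 ≥ ε_y = 0.0021, so the compression steel yields.
M_n = (A_s − A'_s) f_y (d − a/2) + A'_s f_y (d − d') = 449.4 × (21 − 3.3005) + 108.6 × (21 − 2.2) = 7954.2 + 2041.7 = 9995.9 kip·in = 9995.9/12 = 832.99 kip·ft.

M_n ≈ 833 kip·ft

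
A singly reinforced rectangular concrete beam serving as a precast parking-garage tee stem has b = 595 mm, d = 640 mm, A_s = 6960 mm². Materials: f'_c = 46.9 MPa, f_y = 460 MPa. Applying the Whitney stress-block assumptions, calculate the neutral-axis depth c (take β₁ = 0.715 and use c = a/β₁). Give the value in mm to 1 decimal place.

c ≈ 188.8 mm

T = A_s f_y = 6960 × 460 = 3201600 N = 3201.6 kN.
Setting C = 0.85 f'_c a b equal to T: a = 3201600/(0.85 × 46.9 × 595) = 134.977 mm.
With β₁ = 0.715, c = a/β₁ = 134.977/0.715 = 188.8 mm.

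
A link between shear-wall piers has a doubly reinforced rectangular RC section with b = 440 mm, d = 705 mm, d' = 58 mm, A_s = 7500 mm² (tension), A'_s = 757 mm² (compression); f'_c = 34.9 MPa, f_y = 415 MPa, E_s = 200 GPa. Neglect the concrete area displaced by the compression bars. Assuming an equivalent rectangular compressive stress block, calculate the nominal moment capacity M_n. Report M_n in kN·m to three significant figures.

Assume both tension and compression steel yield.
Net tension couple steel: A_s − A'_s = 6743 mm².
a = (A_s − A'_s) f_y / (0.85 f'_c b) = 2798345/(0.85 × 34.9 × 440) = 214.39 mm.
c = a/β₁ = 214.39/0.801 = 267.65 mm; ε'_s = 0.003(c − d')/c = 0.0023 ≥ f_y/E_s = 0.0021, so compression steel does yield.
M_n = (A_s − A'_s) f_y (d − a/2) + A'_s f_y (d − d') = [2798345 × (705 − 107.195) + 314155 × (705 − 58)] × 10⁻⁶ = 1672.86 + 203.26 = 1876.12 kN·m.

M_n ≈ 1880 kN·m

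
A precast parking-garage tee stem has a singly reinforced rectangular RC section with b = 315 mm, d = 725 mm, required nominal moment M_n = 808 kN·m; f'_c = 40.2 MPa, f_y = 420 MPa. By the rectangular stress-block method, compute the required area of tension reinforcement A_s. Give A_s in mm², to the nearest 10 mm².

With M_n = 0.85 f'_c a b (d − a/2), solve the quadratic for a:
a = d − √(d² − 2M_n/(0.85 f'_c b)) = 725 − √(725² − 2 × 808×10⁶/(0.85 × 40.2 × 315)) = 112.23 mm.
A_s = 0.85 f'_c a b / f_y = 0.85 × 40.2 × 112.23 × 315 / 420 = 2876.2 mm².

A_s ≈ 2880 mm²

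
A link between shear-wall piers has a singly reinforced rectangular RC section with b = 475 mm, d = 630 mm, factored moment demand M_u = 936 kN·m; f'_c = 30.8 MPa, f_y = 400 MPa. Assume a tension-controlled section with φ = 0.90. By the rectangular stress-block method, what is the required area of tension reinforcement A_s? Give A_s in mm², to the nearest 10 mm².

A_s ≈ 4690 mm²

M_n = M_u/φ = 936/0.90 = 1040 kN·m.
With M_n = 0.85 f'_c a b (d − a/2), solve the quadratic for a:
a = d − √(d² − 2M_n/(0.85 f'_c b)) = 630 − √(630² − 2 × 1040×10⁶/(0.85 × 30.8 × 475)) = 150.80 mm.
A_s = 0.85 f'_c a b / f_y = 0.85 × 30.8 × 150.80 × 475 / 400 = 4688.2 mm².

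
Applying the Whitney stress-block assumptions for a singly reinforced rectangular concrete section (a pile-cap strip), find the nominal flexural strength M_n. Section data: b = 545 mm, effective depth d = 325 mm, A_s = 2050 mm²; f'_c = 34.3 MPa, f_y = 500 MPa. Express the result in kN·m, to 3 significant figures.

T = A_s f_y = 2050 × 500 = 1025000 N = 1025 kN.
From C = T: a = T/(0.85 f'_c b) = 1025000/(0.85 × 34.3 × 545) = 64.51 mm.
M_n = T(d − a/2) = 1025 kN × (325 − 32.255) mm = 300.06 kN·m.

M_n ≈ 300 kN·m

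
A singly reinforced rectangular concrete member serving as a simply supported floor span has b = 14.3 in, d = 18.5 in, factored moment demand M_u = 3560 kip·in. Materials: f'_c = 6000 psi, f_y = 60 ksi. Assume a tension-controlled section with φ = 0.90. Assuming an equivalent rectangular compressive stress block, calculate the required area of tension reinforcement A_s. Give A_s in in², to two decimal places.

A_s ≈ 3.90 in²

M_n = M_u/φ = 3560/0.90 = 3955.56 kip·in.
From M_n = 0.85 f'_c a b (d − a/2):
a = d − √(d² − 2M_n/(0.85 f'_c b)) = 18.5 − √(18.5² − 2 × 3955.56/(0.85 × 6 × 14.3)) = 3.210 in.
A_s = 0.85 f'_c a b / f_y = 0.85 × 6 × 3.210 × 14.3 / 60 = 3.902 in².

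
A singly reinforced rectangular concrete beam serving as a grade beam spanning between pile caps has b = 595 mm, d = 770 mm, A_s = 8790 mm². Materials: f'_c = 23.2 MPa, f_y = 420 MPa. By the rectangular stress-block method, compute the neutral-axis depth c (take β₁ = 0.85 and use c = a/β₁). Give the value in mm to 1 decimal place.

T = A_s f_y = 8790 × 420 = 3691800 N = 3691.8 kN.
Setting C = 0.85 f'_c a b equal to T: a = 3691800/(0.85 × 23.2 × 595) = 314.640 mm.
With β₁ = 0.85, c = a/β₁ = 314.640/0.85 = 370.2 mm.

c ≈ 370.2 mm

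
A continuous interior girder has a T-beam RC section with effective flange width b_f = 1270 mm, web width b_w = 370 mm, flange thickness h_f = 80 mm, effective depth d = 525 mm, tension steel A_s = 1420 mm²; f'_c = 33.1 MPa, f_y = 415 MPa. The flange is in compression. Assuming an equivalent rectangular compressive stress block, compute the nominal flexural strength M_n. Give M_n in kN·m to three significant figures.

Tension: T = A_s f_y = 1420 × 415 = 589300 N.
Try a within the flange: a = T/(0.85 f'_c b_f) = 589300/(0.85 × 33.1 × 1270) = 16.49 mm.
Since a = 16.49 ≤ h_f = 80 mm, the stress block lies entirely in the flange; analyse as a rectangular beam of width b_f.
M_n = T(d − a/2) = 589300 × (525 − 8.245) = 304.52 × 10⁶ N·mm.
M_n = 304.52 kN·m.

M_n ≈ 305 kN·m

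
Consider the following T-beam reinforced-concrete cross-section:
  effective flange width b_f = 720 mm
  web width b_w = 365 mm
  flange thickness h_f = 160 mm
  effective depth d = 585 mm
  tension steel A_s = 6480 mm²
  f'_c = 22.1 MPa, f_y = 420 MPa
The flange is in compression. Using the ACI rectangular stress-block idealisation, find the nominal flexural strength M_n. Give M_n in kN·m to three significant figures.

Tension: T = A_s f_y = 6480 × 420 = 2721600 N.
Try a within the flange: a = T/(0.85 f'_c b_f) = 2721600/(0.85 × 22.1 × 720) = 201.22 mm.
a = 201.22 > h_f = 160 mm: the block extends into the web. Split into flange-overhang and web parts.
C_f = 0.85 f'_c (b_f − b_w) h_f = 0.85 × 22.1 × (720 − 365) × 160 = 1066988 N.
Remaining web compression depth: a_w = (T − C_f)/(0.85 f'_c b_w) = (2721600 − 1066988)/(0.85 × 22.1 × 365) = 241.32 mm.
M_n = C_f(d − h_f/2) + (T − C_f)(d − a_w/2) = 1066988 × (585 − 80) + 1654612 × (585 − 120.66) = 538.83 + 768.30 = 1307.13 × 10⁶ N·mm.
M_n = 1307.13 kN·m.

M_n ≈ 1310 kN·m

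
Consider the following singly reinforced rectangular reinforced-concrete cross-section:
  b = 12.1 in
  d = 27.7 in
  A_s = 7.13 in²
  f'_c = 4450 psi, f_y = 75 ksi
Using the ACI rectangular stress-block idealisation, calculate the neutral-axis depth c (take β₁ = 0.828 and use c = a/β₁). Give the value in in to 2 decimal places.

c ≈ 14.11 in

T = A_s f_y = 7.13 × 75 = 534.75 kips.
a = T/(0.85 f'_c b) = 534.75/(0.85 × 4.45 × 12.1) = 11.6839 in.
With β₁ = 0.828, c = a/β₁ = 11.6839/0.828 = 14.11 in.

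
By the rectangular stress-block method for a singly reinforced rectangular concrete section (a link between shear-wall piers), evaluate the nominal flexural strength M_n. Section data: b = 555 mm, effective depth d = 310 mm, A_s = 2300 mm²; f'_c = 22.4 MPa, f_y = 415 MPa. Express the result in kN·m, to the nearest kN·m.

T = A_s f_y = 2300 × 415 = 954500 N = 954.5 kN.
From C = T: a = T/(0.85 f'_c b) = 954500/(0.85 × 22.4 × 555) = 90.33 mm.
M_n = T(d − a/2) = 954.5 kN × (310 − 45.165) mm = 252.79 kN·m.

M_n ≈ 253 kN·m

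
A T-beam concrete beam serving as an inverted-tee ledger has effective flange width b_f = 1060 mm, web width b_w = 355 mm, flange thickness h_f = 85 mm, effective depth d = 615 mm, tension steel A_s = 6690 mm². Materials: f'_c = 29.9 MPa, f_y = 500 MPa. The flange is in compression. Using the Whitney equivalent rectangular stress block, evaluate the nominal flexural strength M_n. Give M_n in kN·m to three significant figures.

Tension: T = A_s f_y = 6690 × 500 = 3345000 N.
Try a within the flange: a = T/(0.85 f'_c b_f) = 3345000/(0.85 × 29.9 × 1060) = 124.17 mm.
a = 124.17 > h_f = 85 mm: the block extends into the web. Split into flange-overhang and web parts.
C_f = 0.85 f'_c (b_f − b_w) h_f = 0.85 × 29.9 × (1060 − 355) × 85 = 1522994 N.
Remaining web compression depth: a_w = (T − C_f)/(0.85 f'_c b_w) = (3345000 − 1522994)/(0.85 × 29.9 × 355) = 201.94 mm.
M_n = C_f(d − h_f/2) + (T − C_f)(d − a_w/2) = 1522994 × (615 − 42.5) + 1822006 × (615 − 100.97) = 871.91 + 936.57 = 1808.48 × 10⁶ N·mm.
M_n = 1808.48 kN·m.

M_n ≈ 1810 kN·m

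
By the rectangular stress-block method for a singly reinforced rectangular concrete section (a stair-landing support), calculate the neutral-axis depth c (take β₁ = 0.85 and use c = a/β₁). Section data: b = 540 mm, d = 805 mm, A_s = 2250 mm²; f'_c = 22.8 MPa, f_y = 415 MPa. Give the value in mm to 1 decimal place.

c ≈ 105.0 mm

T = A_s f_y = 2250 × 415 = 933750 N = 933.75 kN.
Setting C = 0.85 f'_c a b equal to T: a = 933750/(0.85 × 22.8 × 540) = 89.224 mm.
With β₁ = 0.85, c = a/β₁ = 89.224/0.85 = 105.0 mm.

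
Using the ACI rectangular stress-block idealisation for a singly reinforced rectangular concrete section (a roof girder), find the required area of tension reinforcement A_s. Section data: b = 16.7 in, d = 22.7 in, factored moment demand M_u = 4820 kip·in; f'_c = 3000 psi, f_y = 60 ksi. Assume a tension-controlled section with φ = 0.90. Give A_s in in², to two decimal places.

A_s ≈ 4.58 in²

M_n = M_u/φ = 4820/0.90 = 5355.56 kip·in.
From M_n = 0.85 f'_c a b (d − a/2):
a = d − √(d² − 2M_n/(0.85 f'_c b)) = 22.7 − √(22.7² − 2 × 5355.56/(0.85 × 3 × 16.7)) = 6.459 in.
A_s = 0.85 f'_c a b / f_y = 0.85 × 3 × 6.459 × 16.7 / 60 = 4.584 in².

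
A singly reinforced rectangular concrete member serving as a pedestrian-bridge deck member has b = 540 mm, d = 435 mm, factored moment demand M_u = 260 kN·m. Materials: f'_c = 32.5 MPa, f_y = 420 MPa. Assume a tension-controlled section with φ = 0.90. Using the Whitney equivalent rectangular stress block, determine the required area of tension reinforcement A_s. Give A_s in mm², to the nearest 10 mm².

A_s ≈ 1670 mm²

M_n = M_u/φ = 260/0.90 = 288.889 kN·m.
With M_n = 0.85 f'_c a b (d − a/2), solve the quadratic for a:
a = d − √(d² − 2M_n/(0.85 f'_c b)) = 435 − √(435² − 2 × 288.889×10⁶/(0.85 × 32.5 × 540)) = 47.07 mm.
A_s = 0.85 f'_c a b / f_y = 0.85 × 32.5 × 47.07 × 540 / 420 = 1671.8 mm².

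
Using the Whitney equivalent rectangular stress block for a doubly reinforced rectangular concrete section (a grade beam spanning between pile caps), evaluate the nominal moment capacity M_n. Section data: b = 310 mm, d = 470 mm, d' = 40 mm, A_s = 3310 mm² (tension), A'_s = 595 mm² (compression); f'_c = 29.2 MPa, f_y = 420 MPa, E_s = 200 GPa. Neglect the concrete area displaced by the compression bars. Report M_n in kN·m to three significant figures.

M_n ≈ 559 kN·m

Assume both tension and compression steel yield.
Net tension couple steel: A_s − A'_s = 2715 mm².
a = (A_s − A'_s) f_y / (0.85 f'_c b) = 1140300/(0.85 × 29.2 × 310) = 148.20 mm.
c = a/β₁ = 148.20/0.841 = 176.22 mm; ε'_s = 0.003(c − d')/c = 0.0023 ≥ f_y/E_s = 0.0021, so compression steel does yield.
M_n = (A_s − A'_s) f_y (d − a/2) + A'_s f_y (d − d') = [1140300 × (470 − 74.1) + 249900 × (470 − 40)] × 10⁻⁶ = 451.44 + 107.46 = 558.90 kN·m.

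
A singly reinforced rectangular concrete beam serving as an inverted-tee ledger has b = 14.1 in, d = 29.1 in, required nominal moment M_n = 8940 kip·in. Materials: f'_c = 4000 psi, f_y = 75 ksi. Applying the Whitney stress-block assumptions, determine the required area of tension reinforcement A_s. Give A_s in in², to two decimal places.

From M_n = 0.85 f'_c a b (d − a/2):
a = d − √(d² − 2M_n/(0.85 f'_c b)) = 29.1 − √(29.1² − 2 × 8940/(0.85 × 4 × 14.1)) = 7.332 in.
A_s = 0.85 f'_c a b / f_y = 0.85 × 4 × 7.332 × 14.1 / 75 = 4.687 in².

A_s ≈ 4.69 in²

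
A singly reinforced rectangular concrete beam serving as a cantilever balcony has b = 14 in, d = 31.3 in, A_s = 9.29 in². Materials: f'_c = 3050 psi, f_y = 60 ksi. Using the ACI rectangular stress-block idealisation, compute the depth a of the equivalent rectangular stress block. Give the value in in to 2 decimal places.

T = A_s f_y = 9.29 × 60 = 557.4 kips.
a = T/(0.85 f'_c b) = 557.4/(0.85 × 3.05 × 14) = 15.36 in.

a ≈ 15.36 in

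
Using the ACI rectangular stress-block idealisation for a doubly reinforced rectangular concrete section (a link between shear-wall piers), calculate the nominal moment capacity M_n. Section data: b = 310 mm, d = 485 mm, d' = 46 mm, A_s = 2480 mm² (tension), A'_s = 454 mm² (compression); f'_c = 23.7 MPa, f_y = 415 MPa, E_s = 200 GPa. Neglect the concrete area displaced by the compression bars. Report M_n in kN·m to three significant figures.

Assume both tension and compression steel yield.
Net tension couple steel: A_s − A'_s = 2026 mm².
a = (A_s − A'_s) f_y / (0.85 f'_c b) = 840790/(0.85 × 23.7 × 310) = 134.64 mm.
c = a/β₁ = 134.64/0.85 = 158.40 mm; ε'_s = 0.003(c − d')/c = 0.0021 ≥ f_y/E_s = 0.0021, so compression steel does yield.
M_n = (A_s − A'_s) f_y (d − a/2) + A'_s f_y (d − d') = [840790 × (485 − 67.32) + 188410 × (485 − 46)] × 10⁻⁶ = 351.18 + 82.71 = 433.89 kN·m.

M_n ≈ 434 kN·m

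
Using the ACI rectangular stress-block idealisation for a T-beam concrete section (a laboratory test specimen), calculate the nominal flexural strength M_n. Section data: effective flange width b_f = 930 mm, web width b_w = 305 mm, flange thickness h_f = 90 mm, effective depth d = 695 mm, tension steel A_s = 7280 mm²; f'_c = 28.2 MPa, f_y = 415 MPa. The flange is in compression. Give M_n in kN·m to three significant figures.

Tension: T = A_s f_y = 7280 × 415 = 3021200 N.
Try a within the flange: a = T/(0.85 f'_c b_f) = 3021200/(0.85 × 28.2 × 930) = 135.53 mm.
a = 135.53 > h_f = 90 mm: the block extends into the web. Split into flange-overhang and web parts.
C_f = 0.85 f'_c (b_f − b_w) h_f = 0.85 × 28.2 × (930 − 305) × 90 = 1348313 N.
Remaining web compression depth: a_w = (T − C_f)/(0.85 f'_c b_w) = (3021200 − 1348313)/(0.85 × 28.2 × 305) = 228.82 mm.
M_n = C_f(d − h_f/2) + (T − C_f)(d − a_w/2) = 1348313 × (695 − 45) + 1672887 × (695 − 114.41) = 876.40 + 971.26 = 1847.66 × 10⁶ N·mm.
M_n = 1847.66 kN·m.

M_n ≈ 1850 kN·m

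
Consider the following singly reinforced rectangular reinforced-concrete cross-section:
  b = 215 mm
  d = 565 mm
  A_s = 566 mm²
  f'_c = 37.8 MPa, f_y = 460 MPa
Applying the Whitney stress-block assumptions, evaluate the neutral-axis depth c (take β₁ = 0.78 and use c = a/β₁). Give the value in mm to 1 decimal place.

c ≈ 48.3 mm

T = A_s f_y = 566 × 460 = 260360 N = 260.36 kN.
Setting C = 0.85 f'_c a b equal to T: a = 260360/(0.85 × 37.8 × 215) = 37.690 mm.
With β₁ = 0.78, c = a/β₁ = 37.690/0.78 = 48.3 mm.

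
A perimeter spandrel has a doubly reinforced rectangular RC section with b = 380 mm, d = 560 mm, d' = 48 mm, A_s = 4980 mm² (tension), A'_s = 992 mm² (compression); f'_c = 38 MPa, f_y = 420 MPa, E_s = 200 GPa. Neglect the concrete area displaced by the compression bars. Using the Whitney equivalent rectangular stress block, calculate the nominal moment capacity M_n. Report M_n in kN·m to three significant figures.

M_n ≈ 1040 kN·m

Assume both tension and compression steel yield.
Net tension couple steel: A_s − A'_s = 3988 mm².
a = (A_s − A'_s) f_y / (0.85 f'_c b) = 1674960/(0.85 × 38 × 380) = 136.46 mm.
c = a/β₁ = 136.46/0.779 = 175.17 mm; ε'_s = 0.003(c − d')/c = 0.0022 ≥ f_y/E_s = 0.0021, so compression steel does yield.
M_n = (A_s − A'_s) f_y (d − a/2) + A'_s f_y (d − d') = [1674960 × (560 − 68.23) + 416640 × (560 − 48)] × 10⁻⁶ = 823.70 + 213.32 = 1037.02 kN·m.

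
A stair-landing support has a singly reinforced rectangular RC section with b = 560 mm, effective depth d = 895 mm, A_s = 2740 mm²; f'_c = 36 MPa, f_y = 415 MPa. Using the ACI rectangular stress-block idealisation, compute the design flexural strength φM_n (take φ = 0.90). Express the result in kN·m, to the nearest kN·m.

φM_n ≈ 882 kN·m

T = A_s f_y = 2740 × 415 = 1137100 N = 1137.1 kN.
From C = T: a = T/(0.85 f'_c b) = 1137100/(0.85 × 36 × 560) = 66.36 mm.
M_n = T(d − a/2) = 1137.1 kN × (895 − 33.18) mm = 979.98 kN·m.
φM_n = 0.90 × 979.98 = 881.98 kN·m.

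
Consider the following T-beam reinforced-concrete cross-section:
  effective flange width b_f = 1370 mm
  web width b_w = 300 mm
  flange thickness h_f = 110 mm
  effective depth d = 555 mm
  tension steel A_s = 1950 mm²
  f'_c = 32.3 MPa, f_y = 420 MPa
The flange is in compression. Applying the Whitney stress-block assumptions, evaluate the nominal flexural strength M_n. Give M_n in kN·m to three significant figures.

M_n ≈ 446 kN·m

Tension: T = A_s f_y = 1950 × 420 = 819000 N.
Try a within the flange: a = T/(0.85 f'_c b_f) = 819000/(0.85 × 32.3 × 1370) = 21.77 mm.
Since a = 21.77 ≤ h_f = 110 mm, the stress block lies entirely in the flange; analyse as a rectangular beam of width b_f.
M_n = T(d − a/2) = 819000 × (555 − 10.885) = 445.63 × 10⁶ N·mm.
M_n = 445.63 kN·m.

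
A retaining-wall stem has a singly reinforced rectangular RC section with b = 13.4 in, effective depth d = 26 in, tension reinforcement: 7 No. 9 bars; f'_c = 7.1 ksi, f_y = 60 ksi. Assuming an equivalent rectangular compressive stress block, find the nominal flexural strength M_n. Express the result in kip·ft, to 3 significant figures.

A_s = 7 × 1 = 7 in².
T = A_s f_y = 7 × 60 = 420 kips.
a = T/(0.85 f'_c b) = 420/(0.85 × 7.1 × 13.4) = 5.194 in.
M_n = T(d − a/2) = 420 × (26 − 2.597) = 9829.3 kip·in = 9829.3/12 = 819.11 kip·ft.

M_n ≈ 819 kip·ft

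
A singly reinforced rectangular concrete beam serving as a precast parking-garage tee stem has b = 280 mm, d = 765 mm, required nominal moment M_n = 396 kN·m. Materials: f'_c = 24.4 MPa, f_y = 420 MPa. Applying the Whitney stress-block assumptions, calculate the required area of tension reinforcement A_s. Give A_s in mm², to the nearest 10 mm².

With M_n = 0.85 f'_c a b (d − a/2), solve the quadratic for a:
a = d − √(d² − 2M_n/(0.85 f'_c b)) = 765 − √(765² − 2 × 396×10⁶/(0.85 × 24.4 × 280)) = 95.04 mm.
A_s = 0.85 f'_c a b / f_y = 0.85 × 24.4 × 95.04 × 280 / 420 = 1314.1 mm².

A_s ≈ 1310 mm²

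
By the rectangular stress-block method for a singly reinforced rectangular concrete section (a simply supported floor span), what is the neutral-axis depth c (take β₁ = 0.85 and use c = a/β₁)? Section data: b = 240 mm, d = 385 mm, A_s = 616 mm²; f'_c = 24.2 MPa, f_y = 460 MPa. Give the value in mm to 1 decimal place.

c ≈ 67.5 mm

T = A_s f_y = 616 × 460 = 283360 N = 283.36 kN.
Setting C = 0.85 f'_c a b equal to T: a = 283360/(0.85 × 24.2 × 240) = 57.398 mm.
With β₁ = 0.85, c = a/β₁ = 57.398/0.85 = 67.5 mm.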